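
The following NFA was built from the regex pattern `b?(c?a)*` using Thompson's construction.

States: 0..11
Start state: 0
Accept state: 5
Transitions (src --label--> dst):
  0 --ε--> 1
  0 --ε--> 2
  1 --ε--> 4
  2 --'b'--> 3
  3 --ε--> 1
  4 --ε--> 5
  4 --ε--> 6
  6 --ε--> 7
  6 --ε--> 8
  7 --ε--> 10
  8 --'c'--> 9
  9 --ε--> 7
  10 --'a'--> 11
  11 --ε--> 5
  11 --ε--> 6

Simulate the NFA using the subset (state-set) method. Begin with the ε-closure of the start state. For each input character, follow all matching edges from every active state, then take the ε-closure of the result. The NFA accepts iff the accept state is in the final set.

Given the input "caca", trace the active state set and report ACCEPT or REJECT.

Answer: ACCEPT

Trace:
start: ε-closure({0}) = {0,1,2,4,5,6,7,8,10}
'c' @ 1: {7,9,10}
'a' @ 2: {5,6,7,8,10,11}  ✓accept
'c' @ 3: {7,9,10}
'a' @ 4: {5,6,7,8,10,11}  ✓accept
after full input: {5,6,7,8,10,11}  (accept=5 in)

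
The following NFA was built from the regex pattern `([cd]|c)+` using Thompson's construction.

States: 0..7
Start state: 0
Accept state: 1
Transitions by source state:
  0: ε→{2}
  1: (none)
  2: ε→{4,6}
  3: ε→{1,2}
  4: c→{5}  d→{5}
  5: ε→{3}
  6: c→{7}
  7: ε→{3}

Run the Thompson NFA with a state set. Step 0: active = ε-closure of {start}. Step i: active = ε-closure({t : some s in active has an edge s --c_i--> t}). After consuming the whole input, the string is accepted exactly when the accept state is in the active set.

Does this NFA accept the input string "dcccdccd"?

initial (ε-close {0}): {0,2,4,6}
'd' @ 1: {1,2,3,4,5,6}  ✓accept
'c' @ 2: {1,2,3,4,5,6,7}  ✓accept
'c' @ 3: {1,2,3,4,5,6,7}  ✓accept
'c' @ 4: {1,2,3,4,5,6,7}  ✓accept
'd' @ 5: {1,2,3,4,5,6}  ✓accept
'c' @ 6: {1,2,3,4,5,6,7}  ✓accept
'c' @ 7: {1,2,3,4,5,6,7}  ✓accept
'd' @ 8: {1,2,3,4,5,6}  ✓accept
after full input: {1,2,3,4,5,6}  (accept=1 in)

Answer: ACCEPT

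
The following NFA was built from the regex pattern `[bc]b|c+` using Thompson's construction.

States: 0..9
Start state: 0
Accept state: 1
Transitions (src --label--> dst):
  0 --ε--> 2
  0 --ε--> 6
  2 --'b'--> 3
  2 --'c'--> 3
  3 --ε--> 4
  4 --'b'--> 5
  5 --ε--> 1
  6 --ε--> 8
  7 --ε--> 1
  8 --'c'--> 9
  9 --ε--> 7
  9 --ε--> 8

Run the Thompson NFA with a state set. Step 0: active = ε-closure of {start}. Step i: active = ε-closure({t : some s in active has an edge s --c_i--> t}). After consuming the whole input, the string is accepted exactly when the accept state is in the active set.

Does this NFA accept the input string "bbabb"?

Answer: REJECT

Trace:
S₀ = ε-closure({0}) = {0,2,6,8}
'b' @ 1: {3,4}
'b' @ 2: {1,5}  [accepting]
'a' @ 3: {}  — dead — no transitions
rest 'bb' ignored (set empty)
end set {} — state 1 not in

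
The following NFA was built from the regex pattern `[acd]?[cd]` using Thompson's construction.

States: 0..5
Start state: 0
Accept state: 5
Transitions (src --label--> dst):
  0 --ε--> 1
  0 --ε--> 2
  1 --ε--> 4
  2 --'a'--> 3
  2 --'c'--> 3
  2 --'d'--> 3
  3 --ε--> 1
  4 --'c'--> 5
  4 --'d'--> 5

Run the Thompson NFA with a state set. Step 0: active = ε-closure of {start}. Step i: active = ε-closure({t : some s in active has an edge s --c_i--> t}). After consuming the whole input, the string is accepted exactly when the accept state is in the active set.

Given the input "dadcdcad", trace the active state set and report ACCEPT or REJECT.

Answer: REJECT

Steps:
start: ε-closure({0}) = {0,1,2,4}
'd' @ 1: {1,3,4,5}  ✓accept
'a' @ 2: {}  — dead — no transitions
rest 'dcdcad' ignored (set empty)
after full input: {}  (accept=5 not in)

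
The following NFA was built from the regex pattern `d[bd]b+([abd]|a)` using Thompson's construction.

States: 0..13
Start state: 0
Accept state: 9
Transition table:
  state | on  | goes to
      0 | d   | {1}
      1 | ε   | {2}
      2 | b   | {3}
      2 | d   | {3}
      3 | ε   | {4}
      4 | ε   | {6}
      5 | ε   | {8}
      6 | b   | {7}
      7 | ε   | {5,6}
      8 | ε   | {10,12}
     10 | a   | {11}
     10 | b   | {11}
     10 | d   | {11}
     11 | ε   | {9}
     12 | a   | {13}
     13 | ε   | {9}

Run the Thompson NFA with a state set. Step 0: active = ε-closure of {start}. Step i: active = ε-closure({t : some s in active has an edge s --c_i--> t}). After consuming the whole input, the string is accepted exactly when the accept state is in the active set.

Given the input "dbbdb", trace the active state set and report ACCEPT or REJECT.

Answer: REJECT

Steps:
S₀ = ε-closure({0}) = {0}
'd' @ 1: {1,2}
'b' @ 2: {3,4,6}
'b' @ 3: {5,6,7,8,10,12}
'd' @ 4: {9,11}  [accepting]
'b' @ 5: {}  — state set empty
end set {} — state 9 not in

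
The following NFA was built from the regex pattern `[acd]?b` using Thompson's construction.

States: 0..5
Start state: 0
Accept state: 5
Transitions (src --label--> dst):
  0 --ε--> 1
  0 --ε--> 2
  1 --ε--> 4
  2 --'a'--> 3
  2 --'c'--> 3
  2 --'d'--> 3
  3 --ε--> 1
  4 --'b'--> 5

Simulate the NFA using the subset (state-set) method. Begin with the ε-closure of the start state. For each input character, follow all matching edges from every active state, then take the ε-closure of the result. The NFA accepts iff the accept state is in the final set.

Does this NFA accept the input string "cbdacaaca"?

start: ε-closure({0}) = {0,1,2,4}
'c' @ 1: {1,3,4}
'b' @ 2: {5}  [accepting]
'd' @ 3: {}  — no active states
rest 'acaaca' ignored (set empty)
after full input: {}  (accept=5 not in)

Answer: REJECT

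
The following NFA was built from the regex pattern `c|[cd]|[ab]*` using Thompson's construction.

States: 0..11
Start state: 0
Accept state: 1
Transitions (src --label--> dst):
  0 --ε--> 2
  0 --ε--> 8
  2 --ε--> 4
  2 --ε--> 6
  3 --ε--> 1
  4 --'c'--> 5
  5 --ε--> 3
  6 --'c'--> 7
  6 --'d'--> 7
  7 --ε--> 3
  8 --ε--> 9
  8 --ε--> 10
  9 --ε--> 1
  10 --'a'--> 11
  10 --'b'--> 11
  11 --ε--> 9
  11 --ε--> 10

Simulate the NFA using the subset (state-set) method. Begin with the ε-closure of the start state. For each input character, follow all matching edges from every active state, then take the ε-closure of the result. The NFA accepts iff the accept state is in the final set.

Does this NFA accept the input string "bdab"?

S₀ = ε-closure({0}) = {0,1,2,4,6,8,9,10}
'b' @ 1: {1,9,10,11}  [accepting]
'd' @ 2: {}  — state set empty
rest 'ab' ignored (set empty)
end set {} — state 1 not in

Answer: REJECT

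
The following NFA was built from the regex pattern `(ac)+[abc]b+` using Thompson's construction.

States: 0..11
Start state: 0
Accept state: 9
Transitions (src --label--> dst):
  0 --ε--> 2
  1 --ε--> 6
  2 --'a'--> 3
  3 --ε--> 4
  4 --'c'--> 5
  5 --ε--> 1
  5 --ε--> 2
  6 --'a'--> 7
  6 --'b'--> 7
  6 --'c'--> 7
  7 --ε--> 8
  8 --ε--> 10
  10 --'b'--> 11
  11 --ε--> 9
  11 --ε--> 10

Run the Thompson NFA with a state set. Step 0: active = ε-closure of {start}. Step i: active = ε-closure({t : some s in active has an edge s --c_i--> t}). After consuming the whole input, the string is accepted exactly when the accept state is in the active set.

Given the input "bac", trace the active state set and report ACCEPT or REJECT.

S₀ = ε-closure({0}) = {0,2}
'b' @ 1: {}  — no active states
rest 'ac' ignored (set empty)
final: {}; accept 9 not in set

Answer: REJECT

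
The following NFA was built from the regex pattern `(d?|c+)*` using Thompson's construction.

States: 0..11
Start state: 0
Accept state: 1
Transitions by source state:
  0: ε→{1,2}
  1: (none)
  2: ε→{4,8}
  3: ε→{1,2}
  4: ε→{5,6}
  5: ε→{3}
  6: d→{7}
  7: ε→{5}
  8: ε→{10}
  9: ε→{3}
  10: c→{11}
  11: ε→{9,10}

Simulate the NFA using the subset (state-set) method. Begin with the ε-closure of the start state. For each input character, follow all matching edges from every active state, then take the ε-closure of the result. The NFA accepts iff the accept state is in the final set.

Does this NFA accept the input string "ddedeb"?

initial (ε-close {0}): {0,1,2,3,4,5,6,8,10}
'd' @ 1: {1,2,3,4,5,6,7,8,10}  ✓accept
'd' @ 2: {1,2,3,4,5,6,7,8,10}  ✓accept
'e' @ 3: {}  — dead — no transitions
rest 'deb' ignored (set empty)
after full input: {}  (accept=1 not in)

Answer: REJECT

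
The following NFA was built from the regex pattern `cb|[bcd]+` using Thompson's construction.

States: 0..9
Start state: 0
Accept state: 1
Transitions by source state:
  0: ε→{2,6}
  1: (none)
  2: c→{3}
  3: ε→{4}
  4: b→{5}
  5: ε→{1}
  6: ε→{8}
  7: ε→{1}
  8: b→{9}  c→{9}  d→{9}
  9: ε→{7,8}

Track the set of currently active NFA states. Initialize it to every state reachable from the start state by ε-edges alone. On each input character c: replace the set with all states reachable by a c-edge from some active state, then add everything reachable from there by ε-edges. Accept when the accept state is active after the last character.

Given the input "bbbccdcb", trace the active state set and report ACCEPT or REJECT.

start: ε-closure({0}) = {0,2,6,8}
'b' @ 1: {1,7,8,9}  [accepting]
'b' @ 2: {1,7,8,9}  [accepting]
'b' @ 3: {1,7,8,9}  [accepting]
'c' @ 4: {1,7,8,9}  [accepting]
'c' @ 5: {1,7,8,9}  [accepting]
'd' @ 6: {1,7,8,9}  [accepting]
'c' @ 7: {1,7,8,9}  [accepting]
'b' @ 8: {1,7,8,9}  [accepting]
end set {1,7,8,9} — state 1 in

Answer: ACCEPT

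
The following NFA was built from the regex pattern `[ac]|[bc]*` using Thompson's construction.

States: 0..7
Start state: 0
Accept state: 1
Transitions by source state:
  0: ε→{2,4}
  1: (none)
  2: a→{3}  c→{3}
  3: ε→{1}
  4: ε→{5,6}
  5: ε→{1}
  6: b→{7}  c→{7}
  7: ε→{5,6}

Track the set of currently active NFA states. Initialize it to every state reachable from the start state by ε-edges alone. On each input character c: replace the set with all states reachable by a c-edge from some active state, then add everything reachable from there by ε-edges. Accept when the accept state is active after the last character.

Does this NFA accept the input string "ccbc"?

Answer: ACCEPT

Derivation:
start: ε-closure({0}) = {0,1,2,4,5,6}
'c' @ 1: {1,3,5,6,7}  ✓accept
'c' @ 2: {1,5,6,7}  ✓accept
'b' @ 3: {1,5,6,7}  ✓accept
'c' @ 4: {1,5,6,7}  ✓accept
end set {1,5,6,7} — state 1 in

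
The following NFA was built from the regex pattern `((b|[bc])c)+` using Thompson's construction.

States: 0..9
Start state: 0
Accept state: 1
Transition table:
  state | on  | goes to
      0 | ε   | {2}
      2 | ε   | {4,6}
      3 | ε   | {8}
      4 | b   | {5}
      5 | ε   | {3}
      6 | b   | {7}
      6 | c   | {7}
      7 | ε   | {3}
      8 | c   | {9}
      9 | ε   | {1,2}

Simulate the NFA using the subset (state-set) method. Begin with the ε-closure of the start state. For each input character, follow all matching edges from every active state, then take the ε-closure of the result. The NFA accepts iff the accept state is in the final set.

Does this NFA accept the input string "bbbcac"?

Answer: REJECT

Trace:
S₀ = ε-closure({0}) = {0,2,4,6}
'b' @ 1: {3,5,7,8}
'b' @ 2: {}  — state set empty
rest 'bcac' ignored (set empty)
end set {} — state 1 not in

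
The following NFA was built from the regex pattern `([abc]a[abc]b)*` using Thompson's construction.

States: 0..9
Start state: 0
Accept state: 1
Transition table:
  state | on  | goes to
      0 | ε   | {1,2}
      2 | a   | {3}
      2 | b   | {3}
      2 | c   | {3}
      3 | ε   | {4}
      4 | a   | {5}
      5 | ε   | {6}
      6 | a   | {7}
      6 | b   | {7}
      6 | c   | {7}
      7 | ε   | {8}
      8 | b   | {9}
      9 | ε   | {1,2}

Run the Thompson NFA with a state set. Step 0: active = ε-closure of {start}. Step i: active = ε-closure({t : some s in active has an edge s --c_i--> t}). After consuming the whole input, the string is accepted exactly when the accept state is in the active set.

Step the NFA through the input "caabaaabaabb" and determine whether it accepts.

start: ε-closure({0}) = {0,1,2}
'c' @ 1: {3,4}
'a' @ 2: {5,6}
'a' @ 3: {7,8}
'b' @ 4: {1,2,9}  ✓accept
'a' @ 5: {3,4}
'a' @ 6: {5,6}
'a' @ 7: {7,8}
'b' @ 8: {1,2,9}  ✓accept
'a' @ 9: {3,4}
'a' @ 10: {5,6}
'b' @ 11: {7,8}
'b' @ 12: {1,2,9}  ✓accept
end set {1,2,9} — state 1 in

Answer: ACCEPT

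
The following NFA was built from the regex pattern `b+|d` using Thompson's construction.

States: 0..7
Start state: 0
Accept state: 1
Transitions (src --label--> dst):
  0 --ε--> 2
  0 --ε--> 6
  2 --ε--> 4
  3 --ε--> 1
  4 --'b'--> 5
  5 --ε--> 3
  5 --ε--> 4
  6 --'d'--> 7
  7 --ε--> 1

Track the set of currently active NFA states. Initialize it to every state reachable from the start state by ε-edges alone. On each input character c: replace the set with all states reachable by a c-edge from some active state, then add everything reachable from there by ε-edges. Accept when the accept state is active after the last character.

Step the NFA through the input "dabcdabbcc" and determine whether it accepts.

S₀ = ε-closure({0}) = {0,2,4,6}
'd' @ 1: {1,7}  (accept∈set)
'a' @ 2: {}  — no active states
rest 'bcdabbcc' ignored (set empty)
final: {}; accept 1 not in set

Answer: REJECT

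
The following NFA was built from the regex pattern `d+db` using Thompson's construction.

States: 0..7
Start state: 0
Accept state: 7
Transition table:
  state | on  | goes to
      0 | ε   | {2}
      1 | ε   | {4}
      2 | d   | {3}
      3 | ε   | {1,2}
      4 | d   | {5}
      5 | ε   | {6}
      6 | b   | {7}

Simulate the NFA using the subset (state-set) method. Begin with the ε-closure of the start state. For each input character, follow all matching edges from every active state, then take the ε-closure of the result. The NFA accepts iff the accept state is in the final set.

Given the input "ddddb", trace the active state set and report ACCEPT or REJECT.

S₀ = ε-closure({0}) = {0,2}
'd' @ 1: {1,2,3,4}
'd' @ 2: {1,2,3,4,5,6}
'd' @ 3: {1,2,3,4,5,6}
'd' @ 4: {1,2,3,4,5,6}
'b' @ 5: {7}  (accept∈set)
final: {7}; accept 7 in set

Answer: ACCEPT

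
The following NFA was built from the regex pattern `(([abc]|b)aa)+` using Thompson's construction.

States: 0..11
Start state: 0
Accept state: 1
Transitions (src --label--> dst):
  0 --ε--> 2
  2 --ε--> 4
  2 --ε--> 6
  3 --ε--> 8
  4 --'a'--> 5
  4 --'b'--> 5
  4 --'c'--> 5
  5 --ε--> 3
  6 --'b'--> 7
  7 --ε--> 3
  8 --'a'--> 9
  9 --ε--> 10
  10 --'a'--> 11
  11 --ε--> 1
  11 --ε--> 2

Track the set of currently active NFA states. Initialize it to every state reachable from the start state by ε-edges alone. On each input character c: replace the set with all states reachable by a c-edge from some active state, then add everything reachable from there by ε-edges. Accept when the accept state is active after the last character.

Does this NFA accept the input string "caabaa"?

initial (ε-close {0}): {0,2,4,6}
'c' @ 1: {3,5,8}
'a' @ 2: {9,10}
'a' @ 3: {1,2,4,6,11}  (accept∈set)
'b' @ 4: {3,5,7,8}
'a' @ 5: {9,10}
'a' @ 6: {1,2,4,6,11}  (accept∈set)
after full input: {1,2,4,6,11}  (accept=1 in)

Answer: ACCEPT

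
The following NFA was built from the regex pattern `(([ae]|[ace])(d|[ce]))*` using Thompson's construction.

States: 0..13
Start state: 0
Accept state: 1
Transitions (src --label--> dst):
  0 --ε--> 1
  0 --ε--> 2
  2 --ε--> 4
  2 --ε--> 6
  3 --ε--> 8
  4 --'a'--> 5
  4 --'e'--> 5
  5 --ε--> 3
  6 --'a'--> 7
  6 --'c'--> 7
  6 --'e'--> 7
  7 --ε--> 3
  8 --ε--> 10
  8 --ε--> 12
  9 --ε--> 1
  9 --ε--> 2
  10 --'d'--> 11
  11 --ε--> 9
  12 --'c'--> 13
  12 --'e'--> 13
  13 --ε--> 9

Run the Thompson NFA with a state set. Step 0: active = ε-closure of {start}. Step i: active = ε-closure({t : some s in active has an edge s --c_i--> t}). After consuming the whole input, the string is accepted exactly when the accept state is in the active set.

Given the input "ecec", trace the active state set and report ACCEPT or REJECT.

Answer: ACCEPT

Trace:
start: ε-closure({0}) = {0,1,2,4,6}
'e' @ 1: {3,5,7,8,10,12}
'c' @ 2: {1,2,4,6,9,13}  ✓accept
'e' @ 3: {3,5,7,8,10,12}
'c' @ 4: {1,2,4,6,9,13}  ✓accept
end set {1,2,4,6,9,13} — state 1 in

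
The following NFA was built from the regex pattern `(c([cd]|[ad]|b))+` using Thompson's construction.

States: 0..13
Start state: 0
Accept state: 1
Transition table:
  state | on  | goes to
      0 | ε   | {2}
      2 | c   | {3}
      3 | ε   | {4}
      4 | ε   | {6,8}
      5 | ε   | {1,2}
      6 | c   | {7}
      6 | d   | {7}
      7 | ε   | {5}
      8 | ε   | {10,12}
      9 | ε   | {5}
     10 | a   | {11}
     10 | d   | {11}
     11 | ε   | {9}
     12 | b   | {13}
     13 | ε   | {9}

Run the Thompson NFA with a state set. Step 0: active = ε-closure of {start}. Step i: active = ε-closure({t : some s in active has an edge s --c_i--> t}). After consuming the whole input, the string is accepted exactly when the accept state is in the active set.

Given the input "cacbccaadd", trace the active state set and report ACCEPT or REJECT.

S₀ = ε-closure({0}) = {0,2}
'c' @ 1: {3,4,6,8,10,12}
'a' @ 2: {1,2,5,9,11}  (accept∈set)
'c' @ 3: {3,4,6,8,10,12}
'b' @ 4: {1,2,5,9,13}  (accept∈set)
'c' @ 5: {3,4,6,8,10,12}
'c' @ 6: {1,2,5,7}  (accept∈set)
'a' @ 7: {}  — dead — no transitions
rest 'add' ignored (set empty)
after full input: {}  (accept=1 not in)

Answer: REJECT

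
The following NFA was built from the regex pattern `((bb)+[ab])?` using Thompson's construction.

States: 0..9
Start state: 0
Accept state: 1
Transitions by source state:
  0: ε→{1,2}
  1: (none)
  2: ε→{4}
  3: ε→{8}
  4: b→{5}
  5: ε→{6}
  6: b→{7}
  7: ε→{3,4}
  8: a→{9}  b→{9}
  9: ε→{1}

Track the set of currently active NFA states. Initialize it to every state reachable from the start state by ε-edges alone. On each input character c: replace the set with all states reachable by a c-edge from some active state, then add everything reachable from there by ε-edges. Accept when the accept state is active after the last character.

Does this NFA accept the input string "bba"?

Answer: ACCEPT

Derivation:
start: ε-closure({0}) = {0,1,2,4}
'b' @ 1: {5,6}
'b' @ 2: {3,4,7,8}
'a' @ 3: {1,9}  (accept∈set)
final: {1,9}; accept 1 in set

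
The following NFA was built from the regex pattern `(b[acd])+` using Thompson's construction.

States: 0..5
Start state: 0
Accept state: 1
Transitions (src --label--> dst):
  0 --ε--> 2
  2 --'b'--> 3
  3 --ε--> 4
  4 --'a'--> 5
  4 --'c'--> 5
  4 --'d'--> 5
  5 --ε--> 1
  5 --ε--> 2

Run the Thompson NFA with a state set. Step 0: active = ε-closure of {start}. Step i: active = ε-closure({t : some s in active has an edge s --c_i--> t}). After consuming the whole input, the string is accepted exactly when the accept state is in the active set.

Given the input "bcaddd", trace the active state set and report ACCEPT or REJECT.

Answer: REJECT

Derivation:
S₀ = ε-closure({0}) = {0,2}
'b' @ 1: {3,4}
'c' @ 2: {1,2,5}  [accepting]
'a' @ 3: {}  — dead — no transitions
rest 'ddd' ignored (set empty)
after full input: {}  (accept=1 not in)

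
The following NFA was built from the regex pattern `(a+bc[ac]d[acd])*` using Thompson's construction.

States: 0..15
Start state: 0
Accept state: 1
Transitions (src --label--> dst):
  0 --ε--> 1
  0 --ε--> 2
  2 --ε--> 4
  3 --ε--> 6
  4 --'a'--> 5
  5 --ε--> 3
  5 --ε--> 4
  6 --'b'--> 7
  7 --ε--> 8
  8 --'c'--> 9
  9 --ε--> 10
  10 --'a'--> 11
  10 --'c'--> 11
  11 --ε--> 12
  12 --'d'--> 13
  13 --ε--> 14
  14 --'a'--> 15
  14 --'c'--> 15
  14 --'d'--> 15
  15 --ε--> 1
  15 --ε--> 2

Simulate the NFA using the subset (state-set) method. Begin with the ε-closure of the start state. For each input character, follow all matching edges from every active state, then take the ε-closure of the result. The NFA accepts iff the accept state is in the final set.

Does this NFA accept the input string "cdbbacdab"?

initial (ε-close {0}): {0,1,2,4}
'c' @ 1: {}  — state set empty
rest 'dbbacdab' ignored (set empty)
after full input: {}  (accept=1 not in)

Answer: REJECT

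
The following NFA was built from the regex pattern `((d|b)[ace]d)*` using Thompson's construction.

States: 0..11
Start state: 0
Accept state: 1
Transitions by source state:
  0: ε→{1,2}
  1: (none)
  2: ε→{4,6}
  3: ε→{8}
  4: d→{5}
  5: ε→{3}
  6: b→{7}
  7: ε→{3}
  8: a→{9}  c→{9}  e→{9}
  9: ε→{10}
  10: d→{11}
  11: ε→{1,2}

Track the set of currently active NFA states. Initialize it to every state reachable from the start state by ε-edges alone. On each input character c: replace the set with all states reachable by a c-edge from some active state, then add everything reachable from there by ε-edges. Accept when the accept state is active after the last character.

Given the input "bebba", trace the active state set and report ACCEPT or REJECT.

S₀ = ε-closure({0}) = {0,1,2,4,6}
'b' @ 1: {3,7,8}
'e' @ 2: {9,10}
'b' @ 3: {}  — state set empty
rest 'ba' ignored (set empty)
after full input: {}  (accept=1 not in)

Answer: REJECT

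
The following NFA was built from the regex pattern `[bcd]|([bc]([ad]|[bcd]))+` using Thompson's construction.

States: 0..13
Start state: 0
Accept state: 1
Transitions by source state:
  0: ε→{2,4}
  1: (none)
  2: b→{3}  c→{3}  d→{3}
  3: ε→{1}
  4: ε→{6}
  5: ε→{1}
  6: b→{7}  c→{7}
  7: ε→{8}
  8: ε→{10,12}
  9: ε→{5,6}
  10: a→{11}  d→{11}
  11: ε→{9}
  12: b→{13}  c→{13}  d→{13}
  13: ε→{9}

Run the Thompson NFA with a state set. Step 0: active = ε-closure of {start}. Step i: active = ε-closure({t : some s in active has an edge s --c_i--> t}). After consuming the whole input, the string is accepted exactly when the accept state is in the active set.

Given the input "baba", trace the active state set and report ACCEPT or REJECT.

Answer: ACCEPT

Steps:
start: ε-closure({0}) = {0,2,4,6}
'b' @ 1: {1,3,7,8,10,12}  [accepting]
'a' @ 2: {1,5,6,9,11}  [accepting]
'b' @ 3: {7,8,10,12}
'a' @ 4: {1,5,6,9,11}  [accepting]
final: {1,5,6,9,11}; accept 1 in set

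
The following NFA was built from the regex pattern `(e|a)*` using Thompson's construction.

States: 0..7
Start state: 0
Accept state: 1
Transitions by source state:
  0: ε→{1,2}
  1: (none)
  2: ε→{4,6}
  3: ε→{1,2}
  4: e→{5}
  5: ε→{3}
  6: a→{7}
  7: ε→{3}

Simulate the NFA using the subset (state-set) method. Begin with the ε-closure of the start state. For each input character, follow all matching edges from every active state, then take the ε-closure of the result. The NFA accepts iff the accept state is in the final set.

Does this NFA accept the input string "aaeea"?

Answer: ACCEPT

Steps:
initial (ε-close {0}): {0,1,2,4,6}
'a' @ 1: {1,2,3,4,6,7}  ✓accept
'a' @ 2: {1,2,3,4,6,7}  ✓accept
'e' @ 3: {1,2,3,4,5,6}  ✓accept
'e' @ 4: {1,2,3,4,5,6}  ✓accept
'a' @ 5: {1,2,3,4,6,7}  ✓accept
end set {1,2,3,4,6,7} — state 1 in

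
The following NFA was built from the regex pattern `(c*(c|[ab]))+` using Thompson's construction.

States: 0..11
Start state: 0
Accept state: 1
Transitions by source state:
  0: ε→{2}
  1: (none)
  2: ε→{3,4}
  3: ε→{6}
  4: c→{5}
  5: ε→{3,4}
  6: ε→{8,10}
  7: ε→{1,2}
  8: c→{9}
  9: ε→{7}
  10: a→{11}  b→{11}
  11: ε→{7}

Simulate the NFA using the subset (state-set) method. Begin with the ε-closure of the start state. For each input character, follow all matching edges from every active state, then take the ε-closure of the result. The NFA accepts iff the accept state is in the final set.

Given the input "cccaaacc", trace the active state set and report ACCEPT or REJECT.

start: ε-closure({0}) = {0,2,3,4,6,8,10}
'c' @ 1: {1,2,3,4,5,6,7,8,9,10}  ✓accept
'c' @ 2: {1,2,3,4,5,6,7,8,9,10}  ✓accept
'c' @ 3: {1,2,3,4,5,6,7,8,9,10}  ✓accept
'a' @ 4: {1,2,3,4,6,7,8,10,11}  ✓accept
'a' @ 5: {1,2,3,4,6,7,8,10,11}  ✓accept
'a' @ 6: {1,2,3,4,6,7,8,10,11}  ✓accept
'c' @ 7: {1,2,3,4,5,6,7,8,9,10}  ✓accept
'c' @ 8: {1,2,3,4,5,6,7,8,9,10}  ✓accept
after full input: {1,2,3,4,5,6,7,8,9,10}  (accept=1 in)

Answer: ACCEPT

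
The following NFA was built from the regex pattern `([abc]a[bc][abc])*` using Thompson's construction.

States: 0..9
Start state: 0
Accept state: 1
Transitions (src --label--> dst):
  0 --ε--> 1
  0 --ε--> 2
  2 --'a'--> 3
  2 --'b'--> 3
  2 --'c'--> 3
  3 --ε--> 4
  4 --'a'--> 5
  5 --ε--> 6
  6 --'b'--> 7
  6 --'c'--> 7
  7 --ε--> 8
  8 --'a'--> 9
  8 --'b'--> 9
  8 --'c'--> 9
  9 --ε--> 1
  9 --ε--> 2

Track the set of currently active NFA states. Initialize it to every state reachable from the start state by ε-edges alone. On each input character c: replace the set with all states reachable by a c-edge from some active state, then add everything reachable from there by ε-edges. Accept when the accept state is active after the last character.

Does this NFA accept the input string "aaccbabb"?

Answer: ACCEPT

Trace:
S₀ = ε-closure({0}) = {0,1,2}
'a' @ 1: {3,4}
'a' @ 2: {5,6}
'c' @ 3: {7,8}
'c' @ 4: {1,2,9}  (accept∈set)
'b' @ 5: {3,4}
'a' @ 6: {5,6}
'b' @ 7: {7,8}
'b' @ 8: {1,2,9}  (accept∈set)
after full input: {1,2,9}  (accept=1 in)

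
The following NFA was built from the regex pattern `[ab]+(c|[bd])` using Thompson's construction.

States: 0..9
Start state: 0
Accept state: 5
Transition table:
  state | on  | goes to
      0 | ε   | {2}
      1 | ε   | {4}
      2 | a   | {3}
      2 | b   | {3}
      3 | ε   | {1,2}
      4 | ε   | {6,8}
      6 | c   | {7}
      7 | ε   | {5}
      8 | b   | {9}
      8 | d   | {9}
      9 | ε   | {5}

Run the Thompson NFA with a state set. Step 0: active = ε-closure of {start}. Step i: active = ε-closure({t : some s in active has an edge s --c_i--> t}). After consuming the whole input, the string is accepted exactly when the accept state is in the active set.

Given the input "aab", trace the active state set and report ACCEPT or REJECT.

S₀ = ε-closure({0}) = {0,2}
'a' @ 1: {1,2,3,4,6,8}
'a' @ 2: {1,2,3,4,6,8}
'b' @ 3: {1,2,3,4,5,6,8,9}  (accept∈set)
end set {1,2,3,4,5,6,8,9} — state 5 in

Answer: ACCEPT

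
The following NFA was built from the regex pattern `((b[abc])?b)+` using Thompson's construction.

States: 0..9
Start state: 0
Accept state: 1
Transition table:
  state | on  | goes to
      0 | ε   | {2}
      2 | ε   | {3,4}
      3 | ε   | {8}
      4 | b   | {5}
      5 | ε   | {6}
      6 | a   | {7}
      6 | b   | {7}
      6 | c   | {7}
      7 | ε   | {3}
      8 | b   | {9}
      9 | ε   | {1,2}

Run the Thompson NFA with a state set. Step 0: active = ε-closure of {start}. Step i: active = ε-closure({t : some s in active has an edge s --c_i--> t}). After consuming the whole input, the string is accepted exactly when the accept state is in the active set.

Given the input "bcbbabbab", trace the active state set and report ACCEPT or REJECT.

Answer: ACCEPT

Steps:
start: ε-closure({0}) = {0,2,3,4,8}
'b' @ 1: {1,2,3,4,5,6,8,9}  (accept∈set)
'c' @ 2: {3,7,8}
'b' @ 3: {1,2,3,4,8,9}  (accept∈set)
'b' @ 4: {1,2,3,4,5,6,8,9}  (accept∈set)
'a' @ 5: {3,7,8}
'b' @ 6: {1,2,3,4,8,9}  (accept∈set)
'b' @ 7: {1,2,3,4,5,6,8,9}  (accept∈set)
'a' @ 8: {3,7,8}
'b' @ 9: {1,2,3,4,8,9}  (accept∈set)
final: {1,2,3,4,8,9}; accept 1 in set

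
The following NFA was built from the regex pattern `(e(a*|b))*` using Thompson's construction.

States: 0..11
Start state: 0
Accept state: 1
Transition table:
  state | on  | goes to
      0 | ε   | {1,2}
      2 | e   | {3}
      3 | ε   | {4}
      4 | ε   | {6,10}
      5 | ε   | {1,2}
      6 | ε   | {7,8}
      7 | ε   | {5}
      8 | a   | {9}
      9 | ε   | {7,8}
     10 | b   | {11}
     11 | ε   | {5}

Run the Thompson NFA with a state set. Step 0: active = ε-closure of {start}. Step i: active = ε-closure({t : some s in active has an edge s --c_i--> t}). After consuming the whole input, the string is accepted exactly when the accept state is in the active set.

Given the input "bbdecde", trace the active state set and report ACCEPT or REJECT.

start: ε-closure({0}) = {0,1,2}
'b' @ 1: {}  — dead — no transitions
rest 'bdecde' ignored (set empty)
after full input: {}  (accept=1 not in)

Answer: REJECT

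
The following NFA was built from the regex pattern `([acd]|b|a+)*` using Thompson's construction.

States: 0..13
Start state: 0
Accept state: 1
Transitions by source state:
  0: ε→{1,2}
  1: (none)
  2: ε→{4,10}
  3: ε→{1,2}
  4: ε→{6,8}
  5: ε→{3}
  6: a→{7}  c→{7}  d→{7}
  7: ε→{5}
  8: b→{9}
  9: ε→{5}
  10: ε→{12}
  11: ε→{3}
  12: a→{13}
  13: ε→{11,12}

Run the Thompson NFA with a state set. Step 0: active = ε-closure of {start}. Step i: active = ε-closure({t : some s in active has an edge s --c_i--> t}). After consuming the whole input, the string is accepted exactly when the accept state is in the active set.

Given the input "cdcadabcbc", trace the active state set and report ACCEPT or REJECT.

S₀ = ε-closure({0}) = {0,1,2,4,6,8,10,12}
'c' @ 1: {1,2,3,4,5,6,7,8,10,12}  ✓accept
'd' @ 2: {1,2,3,4,5,6,7,8,10,12}  ✓accept
'c' @ 3: {1,2,3,4,5,6,7,8,10,12}  ✓accept
'a' @ 4: {1,2,3,4,5,6,7,8,10,11,12,13}  ✓accept
'd' @ 5: {1,2,3,4,5,6,7,8,10,12}  ✓accept
'a' @ 6: {1,2,3,4,5,6,7,8,10,11,12,13}  ✓accept
'b' @ 7: {1,2,3,4,5,6,8,9,10,12}  ✓accept
'c' @ 8: {1,2,3,4,5,6,7,8,10,12}  ✓accept
'b' @ 9: {1,2,3,4,5,6,8,9,10,12}  ✓accept
'c' @ 10: {1,2,3,4,5,6,7,8,10,12}  ✓accept
after full input: {1,2,3,4,5,6,7,8,10,12}  (accept=1 in)

Answer: ACCEPT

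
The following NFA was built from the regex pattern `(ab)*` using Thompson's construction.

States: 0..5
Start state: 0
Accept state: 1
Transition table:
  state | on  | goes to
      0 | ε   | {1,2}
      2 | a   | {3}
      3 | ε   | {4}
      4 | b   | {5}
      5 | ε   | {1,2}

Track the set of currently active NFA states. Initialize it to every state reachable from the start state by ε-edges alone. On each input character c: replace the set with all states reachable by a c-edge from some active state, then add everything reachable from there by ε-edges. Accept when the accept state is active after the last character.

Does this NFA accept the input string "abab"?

initial (ε-close {0}): {0,1,2}
'a' @ 1: {3,4}
'b' @ 2: {1,2,5}  ✓accept
'a' @ 3: {3,4}
'b' @ 4: {1,2,5}  ✓accept
end set {1,2,5} — state 1 in

Answer: ACCEPT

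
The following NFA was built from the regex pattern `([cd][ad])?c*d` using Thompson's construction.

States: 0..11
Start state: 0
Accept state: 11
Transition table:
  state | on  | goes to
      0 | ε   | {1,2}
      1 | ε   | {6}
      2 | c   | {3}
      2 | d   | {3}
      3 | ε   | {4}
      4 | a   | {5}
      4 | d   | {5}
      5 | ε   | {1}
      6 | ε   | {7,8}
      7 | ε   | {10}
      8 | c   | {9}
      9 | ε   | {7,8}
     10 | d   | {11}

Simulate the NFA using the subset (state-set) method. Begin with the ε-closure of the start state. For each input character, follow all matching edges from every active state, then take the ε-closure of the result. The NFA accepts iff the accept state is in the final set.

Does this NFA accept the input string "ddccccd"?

initial (ε-close {0}): {0,1,2,6,7,8,10}
'd' @ 1: {3,4,11}  [accepting]
'd' @ 2: {1,5,6,7,8,10}
'c' @ 3: {7,8,9,10}
'c' @ 4: {7,8,9,10}
'c' @ 5: {7,8,9,10}
'c' @ 6: {7,8,9,10}
'd' @ 7: {11}  [accepting]
after full input: {11}  (accept=11 in)

Answer: ACCEPT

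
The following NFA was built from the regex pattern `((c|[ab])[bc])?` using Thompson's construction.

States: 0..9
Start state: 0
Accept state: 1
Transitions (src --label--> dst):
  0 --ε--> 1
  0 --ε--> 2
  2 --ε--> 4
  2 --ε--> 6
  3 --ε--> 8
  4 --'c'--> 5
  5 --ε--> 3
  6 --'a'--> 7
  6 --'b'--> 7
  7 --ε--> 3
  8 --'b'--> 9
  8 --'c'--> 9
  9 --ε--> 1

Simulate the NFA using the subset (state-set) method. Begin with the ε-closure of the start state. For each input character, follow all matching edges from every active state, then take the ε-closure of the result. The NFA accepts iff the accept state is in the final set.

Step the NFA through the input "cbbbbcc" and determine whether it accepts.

Answer: REJECT

Trace:
initial (ε-close {0}): {0,1,2,4,6}
'c' @ 1: {3,5,8}
'b' @ 2: {1,9}  [accepting]
'b' @ 3: {}  — no active states
rest 'bbcc' ignored (set empty)
after full input: {}  (accept=1 not in)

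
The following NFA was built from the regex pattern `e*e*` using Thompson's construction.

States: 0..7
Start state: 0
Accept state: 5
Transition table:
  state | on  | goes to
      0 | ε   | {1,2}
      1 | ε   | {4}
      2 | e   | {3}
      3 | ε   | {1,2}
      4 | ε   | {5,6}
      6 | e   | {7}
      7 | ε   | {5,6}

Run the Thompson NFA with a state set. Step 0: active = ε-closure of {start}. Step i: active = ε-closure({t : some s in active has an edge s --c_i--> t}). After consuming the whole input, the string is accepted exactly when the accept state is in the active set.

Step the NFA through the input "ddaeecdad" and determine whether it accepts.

S₀ = ε-closure({0}) = {0,1,2,4,5,6}
'd' @ 1: {}  — no active states
rest 'daeecdad' ignored (set empty)
after full input: {}  (accept=5 not in)

Answer: REJECT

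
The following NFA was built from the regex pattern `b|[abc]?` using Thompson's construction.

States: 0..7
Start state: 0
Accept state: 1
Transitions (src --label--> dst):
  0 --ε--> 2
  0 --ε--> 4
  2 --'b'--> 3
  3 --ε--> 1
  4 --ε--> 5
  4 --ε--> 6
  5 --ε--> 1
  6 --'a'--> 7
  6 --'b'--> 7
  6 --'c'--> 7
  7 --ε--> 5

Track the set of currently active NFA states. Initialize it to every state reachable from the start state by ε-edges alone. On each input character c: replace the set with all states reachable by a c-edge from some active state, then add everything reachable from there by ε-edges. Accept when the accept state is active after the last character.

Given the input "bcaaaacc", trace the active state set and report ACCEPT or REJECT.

S₀ = ε-closure({0}) = {0,1,2,4,5,6}
'b' @ 1: {1,3,5,7}  [accepting]
'c' @ 2: {}  — state set empty
rest 'aaaacc' ignored (set empty)
final: {}; accept 1 not in set

Answer: REJECT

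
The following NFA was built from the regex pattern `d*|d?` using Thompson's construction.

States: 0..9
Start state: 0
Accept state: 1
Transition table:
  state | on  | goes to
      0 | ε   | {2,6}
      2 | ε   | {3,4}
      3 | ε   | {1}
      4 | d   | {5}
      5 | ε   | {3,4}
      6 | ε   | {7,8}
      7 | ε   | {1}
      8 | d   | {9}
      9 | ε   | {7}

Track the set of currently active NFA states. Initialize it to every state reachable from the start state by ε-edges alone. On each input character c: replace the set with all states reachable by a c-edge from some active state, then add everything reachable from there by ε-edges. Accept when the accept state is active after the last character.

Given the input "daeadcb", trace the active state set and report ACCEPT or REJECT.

Answer: REJECT

Derivation:
S₀ = ε-closure({0}) = {0,1,2,3,4,6,7,8}
'd' @ 1: {1,3,4,5,7,9}  [accepting]
'a' @ 2: {}  — state set empty
rest 'eadcb' ignored (set empty)
end set {} — state 1 not in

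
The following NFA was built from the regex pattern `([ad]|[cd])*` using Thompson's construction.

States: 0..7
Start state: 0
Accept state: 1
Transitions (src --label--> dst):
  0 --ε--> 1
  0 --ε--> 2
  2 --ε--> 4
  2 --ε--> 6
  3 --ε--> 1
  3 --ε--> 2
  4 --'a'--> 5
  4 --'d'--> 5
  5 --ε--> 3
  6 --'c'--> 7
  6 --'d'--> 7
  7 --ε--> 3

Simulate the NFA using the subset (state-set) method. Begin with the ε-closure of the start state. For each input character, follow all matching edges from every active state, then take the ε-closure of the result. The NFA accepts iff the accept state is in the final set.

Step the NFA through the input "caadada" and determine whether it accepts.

start: ε-closure({0}) = {0,1,2,4,6}
'c' @ 1: {1,2,3,4,6,7}  (accept∈set)
'a' @ 2: {1,2,3,4,5,6}  (accept∈set)
'a' @ 3: {1,2,3,4,5,6}  (accept∈set)
'd' @ 4: {1,2,3,4,5,6,7}  (accept∈set)
'a' @ 5: {1,2,3,4,5,6}  (accept∈set)
'd' @ 6: {1,2,3,4,5,6,7}  (accept∈set)
'a' @ 7: {1,2,3,4,5,6}  (accept∈set)
end set {1,2,3,4,5,6} — state 1 in

Answer: ACCEPT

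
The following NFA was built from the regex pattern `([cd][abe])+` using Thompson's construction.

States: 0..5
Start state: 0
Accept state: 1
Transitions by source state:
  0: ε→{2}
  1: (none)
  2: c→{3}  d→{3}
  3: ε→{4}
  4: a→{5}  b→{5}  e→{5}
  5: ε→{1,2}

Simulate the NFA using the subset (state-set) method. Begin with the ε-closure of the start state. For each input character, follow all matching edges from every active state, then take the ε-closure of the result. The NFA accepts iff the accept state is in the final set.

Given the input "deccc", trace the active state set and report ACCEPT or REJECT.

S₀ = ε-closure({0}) = {0,2}
'd' @ 1: {3,4}
'e' @ 2: {1,2,5}  ✓accept
'c' @ 3: {3,4}
'c' @ 4: {}  — state set empty
rest 'c' ignored (set empty)
after full input: {}  (accept=1 not in)

Answer: REJECT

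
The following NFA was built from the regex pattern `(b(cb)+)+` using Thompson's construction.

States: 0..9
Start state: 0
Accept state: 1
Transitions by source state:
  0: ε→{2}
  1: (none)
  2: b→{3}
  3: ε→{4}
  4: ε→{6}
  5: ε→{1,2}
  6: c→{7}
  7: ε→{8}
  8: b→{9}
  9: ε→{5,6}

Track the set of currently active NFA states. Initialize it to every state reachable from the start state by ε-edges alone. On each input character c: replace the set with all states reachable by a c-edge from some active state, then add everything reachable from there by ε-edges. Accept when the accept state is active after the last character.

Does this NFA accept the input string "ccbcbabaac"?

initial (ε-close {0}): {0,2}
'c' @ 1: {}  — state set empty
rest 'cbcbabaac' ignored (set empty)
end set {} — state 1 not in

Answer: REJECT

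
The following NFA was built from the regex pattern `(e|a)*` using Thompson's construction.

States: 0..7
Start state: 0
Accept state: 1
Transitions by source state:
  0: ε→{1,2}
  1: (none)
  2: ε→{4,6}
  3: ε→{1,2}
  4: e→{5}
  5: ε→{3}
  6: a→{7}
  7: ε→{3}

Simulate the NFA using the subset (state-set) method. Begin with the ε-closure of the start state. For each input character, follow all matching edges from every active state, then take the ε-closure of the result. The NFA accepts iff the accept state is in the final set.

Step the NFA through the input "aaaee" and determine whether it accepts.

Answer: ACCEPT

Derivation:
start: ε-closure({0}) = {0,1,2,4,6}
'a' @ 1: {1,2,3,4,6,7}  [accepting]
'a' @ 2: {1,2,3,4,6,7}  [accepting]
'a' @ 3: {1,2,3,4,6,7}  [accepting]
'e' @ 4: {1,2,3,4,5,6}  [accepting]
'e' @ 5: {1,2,3,4,5,6}  [accepting]
end set {1,2,3,4,5,6} — state 1 in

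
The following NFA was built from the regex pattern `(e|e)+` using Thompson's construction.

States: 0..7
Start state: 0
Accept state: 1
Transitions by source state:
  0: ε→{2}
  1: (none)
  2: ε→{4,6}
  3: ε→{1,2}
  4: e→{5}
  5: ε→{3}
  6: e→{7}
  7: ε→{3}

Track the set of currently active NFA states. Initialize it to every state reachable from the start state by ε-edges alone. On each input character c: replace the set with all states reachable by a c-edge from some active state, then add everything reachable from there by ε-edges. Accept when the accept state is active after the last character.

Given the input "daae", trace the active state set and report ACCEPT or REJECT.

Answer: REJECT

Derivation:
S₀ = ε-closure({0}) = {0,2,4,6}
'd' @ 1: {}  — state set empty
rest 'aae' ignored (set empty)
final: {}; accept 1 not in set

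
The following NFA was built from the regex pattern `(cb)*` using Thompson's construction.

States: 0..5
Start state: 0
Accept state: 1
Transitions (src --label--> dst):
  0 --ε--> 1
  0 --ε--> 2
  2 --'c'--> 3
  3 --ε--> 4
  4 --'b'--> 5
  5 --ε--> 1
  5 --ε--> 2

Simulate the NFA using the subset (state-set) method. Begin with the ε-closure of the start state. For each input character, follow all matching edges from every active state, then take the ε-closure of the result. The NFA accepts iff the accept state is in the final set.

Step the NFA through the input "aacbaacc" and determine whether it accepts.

Answer: REJECT

Derivation:
start: ε-closure({0}) = {0,1,2}
'a' @ 1: {}  — state set empty
rest 'acbaacc' ignored (set empty)
end set {} — state 1 not in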